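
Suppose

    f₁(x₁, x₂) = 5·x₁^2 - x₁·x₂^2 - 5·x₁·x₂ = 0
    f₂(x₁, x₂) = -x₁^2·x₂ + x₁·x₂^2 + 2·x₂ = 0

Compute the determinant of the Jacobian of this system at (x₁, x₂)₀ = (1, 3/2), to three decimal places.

-5.000

J = [[10·x₁ - x₂^2 - 5·x₂, -2·x₁·x₂ - 5·x₁], [-2·x₁·x₂ + x₂^2, -x₁^2 + 2·x₁·x₂ + 2]].
At the point, J = [[0.250, -8.000], [-0.750, 4.000]].
det J = -5.000.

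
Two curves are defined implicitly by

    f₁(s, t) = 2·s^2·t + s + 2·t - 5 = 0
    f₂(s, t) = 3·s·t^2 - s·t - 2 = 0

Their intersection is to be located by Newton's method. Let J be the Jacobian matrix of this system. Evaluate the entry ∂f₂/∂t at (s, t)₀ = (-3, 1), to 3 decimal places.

∂f₂/∂t = 6·s·t - s.
At (-3, 1) this is -15.000.

-15.000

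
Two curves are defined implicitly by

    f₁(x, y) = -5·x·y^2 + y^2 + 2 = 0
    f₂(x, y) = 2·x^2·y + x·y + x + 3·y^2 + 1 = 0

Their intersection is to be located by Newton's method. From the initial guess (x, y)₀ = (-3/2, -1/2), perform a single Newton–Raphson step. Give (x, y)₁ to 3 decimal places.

(-1.143, -0.067)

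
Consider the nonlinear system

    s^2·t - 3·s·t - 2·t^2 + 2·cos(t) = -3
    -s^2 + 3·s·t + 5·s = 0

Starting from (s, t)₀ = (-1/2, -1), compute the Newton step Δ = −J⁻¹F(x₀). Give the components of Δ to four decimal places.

At (-1/2, -1): F = (0.330605, -1.2500).
Jacobian J = [[2·s·t - 3·t, s^2 - 3·s - 4·t - 2·sin(t)], [-2·s + 3·t + 5, 3·s]].
At the point, J = [[4.0000, 7.432942], [3.0000, -1.5000]] (det J = -28.298826).
Solving J·Δ = −F gives Δ = (0.3108, -0.2117).

(0.3108, -0.2117)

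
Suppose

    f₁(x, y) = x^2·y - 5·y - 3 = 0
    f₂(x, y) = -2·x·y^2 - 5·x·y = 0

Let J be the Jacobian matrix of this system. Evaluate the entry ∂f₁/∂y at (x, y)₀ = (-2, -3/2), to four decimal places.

∂f₁/∂y = x^2 - 5.
At (-2, -3/2) this is -1.0000.

-1.0000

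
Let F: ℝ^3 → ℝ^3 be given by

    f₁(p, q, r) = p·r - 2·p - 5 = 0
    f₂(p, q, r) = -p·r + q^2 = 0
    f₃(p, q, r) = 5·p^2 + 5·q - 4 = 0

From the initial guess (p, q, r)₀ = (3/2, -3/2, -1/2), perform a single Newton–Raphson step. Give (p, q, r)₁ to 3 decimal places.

At (3/2, -3/2, -1/2): F = (-8.750, 3.000, -0.250).
Jacobian J = [[r - 2, 0, p], [-r, 2·q, -p], [10·p, 5, 0]].
At the point, J = [[-2.500, 0.000, 1.500], [0.500, -3.000, -1.500], [15.000, 5.000, 0.000]] (det J = 52.500).
Solving J·Δ = −F gives Δ = (0.843, -2.479, 7.238).
Then the next iterate is (p, q, r)₁ = (2.343, -3.979, 6.738).

(2.343, -3.979, 6.738)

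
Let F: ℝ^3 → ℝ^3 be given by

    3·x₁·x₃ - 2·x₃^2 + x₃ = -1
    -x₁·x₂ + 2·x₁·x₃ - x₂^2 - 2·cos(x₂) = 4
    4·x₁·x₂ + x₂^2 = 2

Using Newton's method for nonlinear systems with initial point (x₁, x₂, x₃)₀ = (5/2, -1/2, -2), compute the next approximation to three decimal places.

(-1.686, -0.680, -2.068)

At (5/2, -1/2, -2): F = (-24.000, -14.75517, -6.750).
Jacobian J = [[3·x₃, 0, 3·x₁ - 4·x₃ + 1], [-x₂ + 2·x₃, -x₁ - 2·x₂ + 2·sin(x₂), 2·x₁], [4·x₂, 4·x₁ + 2·x₂, 0]].
At the point, J = [[-6.000, 0.000, 16.500], [-3.500, -2.45885, 5.000], [-2.000, 9.000, 0.000]] (det J = -330.89209).
Solving J·Δ = −F gives Δ = (-4.186, -0.180, -0.068).
Then the next iterate is (x₁, x₂, x₃)₁ = (-1.686, -0.680, -2.068).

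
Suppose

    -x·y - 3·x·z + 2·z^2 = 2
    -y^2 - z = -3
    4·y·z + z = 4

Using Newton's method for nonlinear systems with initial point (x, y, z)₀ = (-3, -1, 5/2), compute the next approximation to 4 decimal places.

At (-3, -1, 5/2): F = (30.0000, -0.5000, -11.5000).
Jacobian J = [[-y - 3·z, -x, -3·x + 4·z], [0, -2·y, -1], [0, 4·z, 4·y + 1]].
At the point, J = [[-6.5000, 3.0000, 19.0000], [0.0000, 2.0000, -1.0000], [0.0000, 10.0000, -3.0000]] (det J = -26.0000).
Solving J·Δ = −F gives Δ = (18.9231, 2.5000, 4.5000).
Then the next iterate is (x, y, z)₁ = (15.9231, 1.5000, 7.0000).

(15.9231, 1.5000, 7.0000)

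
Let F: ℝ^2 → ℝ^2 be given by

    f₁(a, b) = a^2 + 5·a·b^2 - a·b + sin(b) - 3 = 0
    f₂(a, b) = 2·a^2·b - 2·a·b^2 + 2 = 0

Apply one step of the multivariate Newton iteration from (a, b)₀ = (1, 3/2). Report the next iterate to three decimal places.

(0.383, 1.394)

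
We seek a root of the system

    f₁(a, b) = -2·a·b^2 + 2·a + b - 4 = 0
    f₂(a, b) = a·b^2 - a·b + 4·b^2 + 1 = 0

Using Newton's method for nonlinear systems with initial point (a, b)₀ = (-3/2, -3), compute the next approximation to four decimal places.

At (-3/2, -3): F = (17.0000, 19.0000).
Jacobian J = [[-2·b^2 + 2, -4·a·b + 1], [b^2 - b, 2·a·b - a + 8·b]].
At the point, J = [[-16.0000, -17.0000], [12.0000, -13.5000]] (det J = 420.0000).
Solving J·Δ = −F gives Δ = (-0.2226, 1.2095).
Then the next iterate is (a, b)₁ = (-1.7226, -1.7905).

(-1.7226, -1.7905)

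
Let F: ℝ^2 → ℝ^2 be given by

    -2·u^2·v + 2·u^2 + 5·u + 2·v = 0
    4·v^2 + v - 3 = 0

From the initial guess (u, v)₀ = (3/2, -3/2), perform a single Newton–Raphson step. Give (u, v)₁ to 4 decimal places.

At (3/2, -3/2): F = (15.7500, 4.5000).
Jacobian J = [[-4·u·v + 4·u + 5, -2·u^2 + 2], [0, 8·v + 1]].
At the point, J = [[20.0000, -2.5000], [0.0000, -11.0000]] (det J = -220.0000).
Solving J·Δ = −F gives Δ = (-0.7364, 0.4091).
Then the next iterate is (u, v)₁ = (0.7636, -1.0909).

(0.7636, -1.0909)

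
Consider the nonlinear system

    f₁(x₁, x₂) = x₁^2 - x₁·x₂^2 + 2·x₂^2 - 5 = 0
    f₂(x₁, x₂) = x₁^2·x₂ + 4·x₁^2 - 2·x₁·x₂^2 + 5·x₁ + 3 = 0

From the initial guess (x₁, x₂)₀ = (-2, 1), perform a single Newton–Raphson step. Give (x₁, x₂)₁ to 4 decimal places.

At (-2, 1): F = (3.0000, 17.0000).
Jacobian J = [[2·x₁ - x₂^2, -2·x₁·x₂ + 4·x₂], [2·x₁·x₂ + 8·x₁ - 2·x₂^2 + 5, x₁^2 - 4·x₁·x₂]].
At the point, J = [[-5.0000, 8.0000], [-17.0000, 12.0000]] (det J = 76.0000).
Solving J·Δ = −F gives Δ = (1.3158, 0.4474).
Then the next iterate is (x₁, x₂)₁ = (-0.6842, 1.4474).

(-0.6842, 1.4474)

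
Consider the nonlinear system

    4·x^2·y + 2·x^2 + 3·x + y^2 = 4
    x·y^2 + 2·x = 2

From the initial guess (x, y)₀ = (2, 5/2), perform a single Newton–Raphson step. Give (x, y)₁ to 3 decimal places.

(1.234, 1.682)

At (2, 5/2): F = (56.250, 14.500).
Jacobian J = [[8·x·y + 4·x + 3, 4·x^2 + 2·y], [y^2 + 2, 2·x·y]].
At the point, J = [[51.000, 21.000], [8.250, 10.000]] (det J = 336.750).
Solving J·Δ = −F gives Δ = (-0.766, -0.818).
Then the next iterate is (x, y)₁ = (1.234, 1.682).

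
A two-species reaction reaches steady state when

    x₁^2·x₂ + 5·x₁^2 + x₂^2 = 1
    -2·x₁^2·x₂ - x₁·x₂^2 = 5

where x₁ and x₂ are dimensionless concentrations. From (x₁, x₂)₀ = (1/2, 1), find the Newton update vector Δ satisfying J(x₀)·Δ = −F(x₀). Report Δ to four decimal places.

(5.0000, -14.0000)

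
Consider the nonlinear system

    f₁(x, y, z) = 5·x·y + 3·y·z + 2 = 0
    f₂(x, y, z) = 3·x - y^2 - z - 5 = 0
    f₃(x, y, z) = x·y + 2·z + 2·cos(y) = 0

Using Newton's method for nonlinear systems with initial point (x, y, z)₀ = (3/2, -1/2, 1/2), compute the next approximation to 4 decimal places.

At (3/2, -1/2, 1/2): F = (-2.5000, -1.2500, 2.005165).
Jacobian J = [[5·y, 5·x + 3·z, 3·y], [3, -2·y, -1], [y, x - 2·sin(y), 2]].
At the point, J = [[-2.5000, 9.0000, -1.5000], [3.0000, 1.0000, -1.0000], [-0.5000, 2.458851, 2.0000]] (det J = -72.461958).
Solving J·Δ = −F gives Δ = (0.0128, 0.0952, -1.1165).
Then the next iterate is (x, y, z)₁ = (1.5128, -0.4048, -0.6165).

(1.5128, -0.4048, -0.6165)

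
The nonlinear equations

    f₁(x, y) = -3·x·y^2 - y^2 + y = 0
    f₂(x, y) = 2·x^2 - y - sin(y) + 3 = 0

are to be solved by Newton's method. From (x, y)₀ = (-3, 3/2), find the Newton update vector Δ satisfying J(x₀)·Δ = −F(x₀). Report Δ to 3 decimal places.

(1.574, -0.355)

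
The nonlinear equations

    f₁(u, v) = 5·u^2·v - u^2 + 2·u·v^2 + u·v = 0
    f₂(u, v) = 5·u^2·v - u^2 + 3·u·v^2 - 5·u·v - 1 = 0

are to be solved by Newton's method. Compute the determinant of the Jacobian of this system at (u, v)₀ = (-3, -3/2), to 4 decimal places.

J = [[10·u·v - 2·u + 2·v^2 + v, 5·u^2 + 4·u·v + u], [10·u·v - 2·u + 3·v^2 - 5·v, 5·u^2 + 6·u·v - 5·u]].
At the point, J = [[54.0000, 60.0000], [65.2500, 87.0000]].
det J = 783.0000.

783.0000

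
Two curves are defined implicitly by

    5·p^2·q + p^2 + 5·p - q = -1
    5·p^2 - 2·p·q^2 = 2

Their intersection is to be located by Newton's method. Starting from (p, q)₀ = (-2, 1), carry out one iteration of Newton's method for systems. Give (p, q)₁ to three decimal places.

(-0.850, 1.414)

At (-2, 1): F = (14.000, 22.000).
Jacobian J = [[10·p·q + 2·p + 5, 5·p^2 - 1], [10·p - 2·q^2, -4·p·q]].
At the point, J = [[-19.000, 19.000], [-22.000, 8.000]] (det J = 266.000).
Solving J·Δ = −F gives Δ = (1.150, 0.414).
Then the next iterate is (p, q)₁ = (-0.850, 1.414).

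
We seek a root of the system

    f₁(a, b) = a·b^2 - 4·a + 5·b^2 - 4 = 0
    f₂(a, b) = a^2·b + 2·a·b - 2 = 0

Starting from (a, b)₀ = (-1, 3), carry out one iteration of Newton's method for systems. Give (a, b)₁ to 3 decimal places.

At (-1, 3): F = (36.000, -5.000).
Jacobian J = [[b^2 - 4, 2·a·b + 10·b], [2·a·b + 2·b, a^2 + 2·a]].
At the point, J = [[5.000, 24.000], [0.000, -1.000]] (det J = -5.000).
Solving J·Δ = −F gives Δ = (16.800, -5.000).
Then the next iterate is (a, b)₁ = (15.800, -2.000).

(15.800, -2.000)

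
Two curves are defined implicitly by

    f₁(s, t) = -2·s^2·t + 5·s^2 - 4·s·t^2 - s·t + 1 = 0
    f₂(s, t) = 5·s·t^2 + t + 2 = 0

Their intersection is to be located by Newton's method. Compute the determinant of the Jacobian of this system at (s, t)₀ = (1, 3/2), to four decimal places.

64.7500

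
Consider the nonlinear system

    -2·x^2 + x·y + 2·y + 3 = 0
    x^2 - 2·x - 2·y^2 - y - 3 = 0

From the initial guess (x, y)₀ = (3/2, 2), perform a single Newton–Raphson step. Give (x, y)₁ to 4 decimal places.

(1.5423, 0.4769)

At (3/2, 2): F = (5.5000, -13.7500).
Jacobian J = [[-4·x + y, x + 2], [2·x - 2, -4·y - 1]].
At the point, J = [[-4.0000, 3.5000], [1.0000, -9.0000]] (det J = 32.5000).
Solving J·Δ = −F gives Δ = (0.0423, -1.5231).
Then the next iterate is (x, y)₁ = (1.5423, 0.4769).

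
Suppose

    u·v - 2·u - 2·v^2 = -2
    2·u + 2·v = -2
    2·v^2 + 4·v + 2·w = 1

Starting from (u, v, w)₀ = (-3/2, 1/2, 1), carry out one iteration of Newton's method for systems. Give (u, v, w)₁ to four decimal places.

(-3.3750, 2.3750, -6.3750)

At (-3/2, 1/2, 1): F = (3.7500, 0.0000, 3.5000).
Jacobian J = [[v - 2, u - 4·v, 0], [2, 2, 0], [0, 4·v + 4, 2]].
At the point, J = [[-1.5000, -3.5000, 0.0000], [2.0000, 2.0000, 0.0000], [0.0000, 6.0000, 2.0000]] (det J = 8.0000).
Solving J·Δ = −F gives Δ = (-1.8750, 1.8750, -7.3750).
Then the next iterate is (u, v, w)₁ = (-3.3750, 2.3750, -6.3750).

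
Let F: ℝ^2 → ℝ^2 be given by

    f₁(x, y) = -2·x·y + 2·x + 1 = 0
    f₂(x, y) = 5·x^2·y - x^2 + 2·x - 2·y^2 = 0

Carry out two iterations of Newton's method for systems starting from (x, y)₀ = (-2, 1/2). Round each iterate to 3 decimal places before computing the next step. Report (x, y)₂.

(-1.268, 0.605)

At (-2, 1/2): F = (-1.000, 1.500).
Jacobian J = [[-2·y + 2, -2·x], [10·x·y - 2·x + 2, 5·x^2 - 4·y]].
At the point, J = [[1.000, 4.000], [-4.000, 18.000]] (det J = 34.000).
Solving J·Δ = −F gives Δ = (0.706, 0.074).
Then the next iterate is (x, y)₁ = (-1.294, 0.574).
Round to (-1.294, 0.574) and repeat: F = (-0.10249, -0.11576), J = [[0.852, 2.588], [-2.83956, 6.07618]].
Δ = (0.026, 0.031), so (x, y)₂ = (-1.268, 0.605).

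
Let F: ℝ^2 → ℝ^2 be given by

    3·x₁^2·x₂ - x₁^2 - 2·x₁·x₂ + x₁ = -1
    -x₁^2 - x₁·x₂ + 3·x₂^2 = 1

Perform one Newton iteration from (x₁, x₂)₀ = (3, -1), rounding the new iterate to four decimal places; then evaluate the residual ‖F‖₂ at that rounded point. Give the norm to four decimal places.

6.9010

At (3, -1): F = (-26.0000, -4.0000).
Jacobian J = [[6·x₁·x₂ - 2·x₁ - 2·x₂ + 1, 3·x₁^2 - 2·x₁], [-2·x₁ - x₂, -x₁ + 6·x₂]].
At the point, J = [[-21.0000, 21.0000], [-5.0000, -9.0000]] (det J = 294.0000).
Solving J·Δ = −F gives Δ = (-1.0816, 0.1565).
Then the next iterate is (x₁, x₂)₁ = (1.9184, -0.8435).
Re-evaluating at (1.9184, -0.8435): F = (-6.838412, -0.927611), so ‖F‖₂ = 6.9010.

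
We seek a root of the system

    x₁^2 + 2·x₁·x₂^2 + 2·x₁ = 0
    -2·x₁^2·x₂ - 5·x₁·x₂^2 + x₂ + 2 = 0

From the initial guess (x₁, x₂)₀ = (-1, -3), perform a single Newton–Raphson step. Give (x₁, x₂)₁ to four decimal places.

At (-1, -3): F = (-19.0000, 50.0000).
Jacobian J = [[2·x₁ + 2·x₂^2 + 2, 4·x₁·x₂], [-4·x₁·x₂ - 5·x₂^2, -2·x₁^2 - 10·x₁·x₂ + 1]].
At the point, J = [[18.0000, 12.0000], [-57.0000, -31.0000]] (det J = 126.0000).
Solving J·Δ = −F gives Δ = (0.0873, 1.4524).
Then the next iterate is (x₁, x₂)₁ = (-0.9127, -1.5476).

(-0.9127, -1.5476)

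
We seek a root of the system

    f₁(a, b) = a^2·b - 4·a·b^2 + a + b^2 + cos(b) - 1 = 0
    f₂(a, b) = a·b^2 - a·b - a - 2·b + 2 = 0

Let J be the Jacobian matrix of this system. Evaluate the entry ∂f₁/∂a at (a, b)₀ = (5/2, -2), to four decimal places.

∂f₁/∂a = 2·a·b - 4·b^2 + 1.
At (5/2, -2) this is -25.0000.

-25.0000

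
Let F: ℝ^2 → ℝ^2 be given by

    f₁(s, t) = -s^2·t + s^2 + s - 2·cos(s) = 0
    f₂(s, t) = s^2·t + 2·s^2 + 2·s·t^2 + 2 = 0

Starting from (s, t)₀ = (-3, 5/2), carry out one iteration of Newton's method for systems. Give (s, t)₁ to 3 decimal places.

(-1.954, 2.016)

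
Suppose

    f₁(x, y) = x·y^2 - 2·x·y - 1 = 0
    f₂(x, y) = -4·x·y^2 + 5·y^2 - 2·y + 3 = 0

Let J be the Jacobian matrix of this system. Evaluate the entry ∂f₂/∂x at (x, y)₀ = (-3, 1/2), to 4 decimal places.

-1.0000

∂f₂/∂x = -4·y^2.
At (-3, 1/2) this is -1.0000.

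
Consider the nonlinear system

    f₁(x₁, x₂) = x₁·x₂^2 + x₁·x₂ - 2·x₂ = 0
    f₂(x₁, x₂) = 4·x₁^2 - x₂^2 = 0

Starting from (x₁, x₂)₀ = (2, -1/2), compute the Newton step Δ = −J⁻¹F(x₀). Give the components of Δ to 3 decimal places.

(-1.008, 0.376)

At (2, -1/2): F = (0.500, 15.750).
Jacobian J = [[x₂^2 + x₂, 2·x₁·x₂ + x₁ - 2], [8·x₁, -2·x₂]].
At the point, J = [[-0.250, -2.000], [16.000, 1.000]] (det J = 31.750).
Solving J·Δ = −F gives Δ = (-1.008, 0.376).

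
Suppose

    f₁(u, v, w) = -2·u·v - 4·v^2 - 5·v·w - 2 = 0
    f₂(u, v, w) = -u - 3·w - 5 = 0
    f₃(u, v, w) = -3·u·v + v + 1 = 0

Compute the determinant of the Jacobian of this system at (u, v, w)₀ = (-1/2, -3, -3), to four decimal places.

-1072.5000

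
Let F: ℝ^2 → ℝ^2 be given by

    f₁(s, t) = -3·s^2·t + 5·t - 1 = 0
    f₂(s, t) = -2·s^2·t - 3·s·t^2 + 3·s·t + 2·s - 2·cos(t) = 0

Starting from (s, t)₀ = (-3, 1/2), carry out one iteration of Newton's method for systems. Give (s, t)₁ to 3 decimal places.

(2.459, 2.188)

At (-3, 1/2): F = (-12.000, -19.00517).
Jacobian J = [[-6·s·t, -3·s^2 + 5], [-4·s·t - 3·t^2 + 3·t + 2, -2·s^2 - 6·s·t + 3·s + 2·sin(t)]].
At the point, J = [[9.000, -22.000], [8.750, -17.04115]] (det J = 39.12966).
Solving J·Δ = −F gives Δ = (5.459, 1.688).
Then the next iterate is (s, t)₁ = (2.459, 2.188).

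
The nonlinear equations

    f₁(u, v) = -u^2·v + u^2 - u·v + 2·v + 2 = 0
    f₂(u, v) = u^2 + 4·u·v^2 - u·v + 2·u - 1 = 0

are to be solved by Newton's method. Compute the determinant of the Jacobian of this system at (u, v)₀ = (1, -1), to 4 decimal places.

J = [[-2·u·v + 2·u - v, -u^2 - u + 2], [2·u + 4·v^2 - v + 2, 8·u·v - u]].
At the point, J = [[5.0000, 0.0000], [9.0000, -9.0000]].
det J = -45.0000.

-45.0000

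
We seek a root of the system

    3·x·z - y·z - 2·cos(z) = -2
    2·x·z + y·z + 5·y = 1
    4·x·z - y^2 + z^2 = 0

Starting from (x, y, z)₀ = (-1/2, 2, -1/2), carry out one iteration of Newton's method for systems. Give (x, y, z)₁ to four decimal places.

At (-1/2, 2, -1/2): F = (1.994835, 8.5000, -2.7500).
Jacobian J = [[3·z, -z, 3·x - y + 2·sin(z)], [2·z, z + 5, 2·x + y], [4·z, -2·y, 4·x + 2·z]].
At the point, J = [[-1.5000, 0.5000, -4.458851], [-1.0000, 4.5000, 1.0000], [-2.0000, -4.0000, -3.0000]] (det J = -46.215064).
Solving J·Δ = −F gives Δ = (1.9225, -1.3829, -0.3544).
Then the next iterate is (x, y, z)₁ = (1.4225, 0.6171, -0.8544).

(1.4225, 0.6171, -0.8544)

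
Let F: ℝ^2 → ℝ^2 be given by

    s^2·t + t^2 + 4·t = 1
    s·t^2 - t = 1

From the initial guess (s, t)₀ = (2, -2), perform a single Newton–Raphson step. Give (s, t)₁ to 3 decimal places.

At (2, -2): F = (-13.000, 9.000).
Jacobian J = [[2·s·t, s^2 + 2·t + 4], [t^2, 2·s·t - 1]].
At the point, J = [[-8.000, 4.000], [4.000, -9.000]] (det J = 56.000).
Solving J·Δ = −F gives Δ = (-1.446, 0.357).
Then the next iterate is (s, t)₁ = (0.554, -1.643).

(0.554, -1.643)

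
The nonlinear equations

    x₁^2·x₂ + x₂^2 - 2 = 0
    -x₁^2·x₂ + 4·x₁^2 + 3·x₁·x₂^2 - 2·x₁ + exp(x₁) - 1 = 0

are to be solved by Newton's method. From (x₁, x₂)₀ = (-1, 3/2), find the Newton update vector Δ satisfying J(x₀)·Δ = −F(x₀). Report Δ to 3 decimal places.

(0.202, -0.286)

At (-1, 3/2): F = (1.750, -2.88212).
Jacobian J = [[2·x₁·x₂, x₁^2 + 2·x₂], [-2·x₁·x₂ + 8·x₁ + 3·x₂^2 + exp(x₁) - 2, -x₁^2 + 6·x₁·x₂]].
At the point, J = [[-3.000, 4.000], [0.11788, -10.000]] (det J = 29.52848).
Solving J·Δ = −F gives Δ = (0.202, -0.286).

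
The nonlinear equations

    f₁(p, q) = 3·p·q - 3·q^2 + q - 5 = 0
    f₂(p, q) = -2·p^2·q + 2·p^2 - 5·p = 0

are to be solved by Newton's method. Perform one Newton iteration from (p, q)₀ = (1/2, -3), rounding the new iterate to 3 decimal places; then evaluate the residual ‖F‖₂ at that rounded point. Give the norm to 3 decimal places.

10.635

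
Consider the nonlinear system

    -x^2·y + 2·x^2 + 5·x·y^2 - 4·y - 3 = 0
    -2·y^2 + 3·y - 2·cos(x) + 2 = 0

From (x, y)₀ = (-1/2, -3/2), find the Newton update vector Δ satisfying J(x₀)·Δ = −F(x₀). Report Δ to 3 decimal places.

At (-1/2, -3/2): F = (-1.750, -8.75517).
Jacobian J = [[-2·x·y + 4·x + 5·y^2, -x^2 + 10·x·y - 4], [2·sin(x), -4·y + 3]].
At the point, J = [[7.750, 3.250], [-0.95885, 9.000]] (det J = 72.86627).
Solving J·Δ = −F gives Δ = (-0.174, 0.954).

(-0.174, 0.954)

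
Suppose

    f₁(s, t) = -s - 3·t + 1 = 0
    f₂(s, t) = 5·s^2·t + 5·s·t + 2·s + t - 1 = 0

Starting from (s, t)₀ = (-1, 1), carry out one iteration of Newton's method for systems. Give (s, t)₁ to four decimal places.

(-1.7000, 0.9000)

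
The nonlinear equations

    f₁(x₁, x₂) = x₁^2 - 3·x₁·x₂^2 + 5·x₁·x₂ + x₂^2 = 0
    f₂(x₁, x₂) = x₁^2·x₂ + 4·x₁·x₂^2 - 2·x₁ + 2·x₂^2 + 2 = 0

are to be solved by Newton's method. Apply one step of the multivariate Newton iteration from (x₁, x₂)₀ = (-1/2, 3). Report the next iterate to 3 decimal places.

At (-1/2, 3): F = (15.250, 3.750).
Jacobian J = [[2·x₁ - 3·x₂^2 + 5·x₂, -6·x₁·x₂ + 5·x₁ + 2·x₂], [2·x₁·x₂ + 4·x₂^2 - 2, x₁^2 + 8·x₁·x₂ + 4·x₂]].
At the point, J = [[-13.000, 12.500], [31.000, 0.250]] (det J = -390.750).
Solving J·Δ = −F gives Δ = (-0.110, -1.335).
Then the next iterate is (x₁, x₂)₁ = (-0.610, 1.665).

(-0.610, 1.665)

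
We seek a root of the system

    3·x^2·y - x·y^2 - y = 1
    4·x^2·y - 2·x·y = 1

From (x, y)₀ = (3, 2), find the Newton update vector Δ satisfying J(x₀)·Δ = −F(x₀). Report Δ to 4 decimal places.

At (3, 2): F = (39.0000, 59.0000).
Jacobian J = [[6·x·y - y^2, 3·x^2 - 2·x·y - 1], [8·x·y - 2·y, 4·x^2 - 2·x]].
At the point, J = [[32.0000, 14.0000], [44.0000, 30.0000]] (det J = 344.0000).
Solving J·Δ = −F gives Δ = (-1.0000, -0.5000).

(-1.0000, -0.5000)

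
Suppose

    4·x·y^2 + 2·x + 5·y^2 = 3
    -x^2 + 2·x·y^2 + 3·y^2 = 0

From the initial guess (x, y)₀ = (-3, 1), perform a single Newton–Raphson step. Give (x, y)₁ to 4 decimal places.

(-2.0526, 0.2632)

At (-3, 1): F = (-16.0000, -12.0000).
Jacobian J = [[4·y^2 + 2, 8·x·y + 10·y], [-2·x + 2·y^2, 4·x·y + 6·y]].
At the point, J = [[6.0000, -14.0000], [8.0000, -6.0000]] (det J = 76.0000).
Solving J·Δ = −F gives Δ = (0.9474, -0.7368).
Then the next iterate is (x, y)₁ = (-2.0526, 0.2632).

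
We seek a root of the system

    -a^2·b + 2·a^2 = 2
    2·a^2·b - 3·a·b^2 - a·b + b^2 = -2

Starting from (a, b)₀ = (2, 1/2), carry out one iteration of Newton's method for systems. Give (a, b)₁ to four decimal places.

At (2, 1/2): F = (4.0000, 3.7500).
Jacobian J = [[-2·a·b + 4·a, -a^2], [4·a·b - 3·b^2 - b, 2·a^2 - 6·a·b - a + 2·b]].
At the point, J = [[6.0000, -4.0000], [2.7500, 1.0000]] (det J = 17.0000).
Solving J·Δ = −F gives Δ = (-1.1176, -0.6765).
Then the next iterate is (a, b)₁ = (0.8824, -0.1765).

(0.8824, -0.1765)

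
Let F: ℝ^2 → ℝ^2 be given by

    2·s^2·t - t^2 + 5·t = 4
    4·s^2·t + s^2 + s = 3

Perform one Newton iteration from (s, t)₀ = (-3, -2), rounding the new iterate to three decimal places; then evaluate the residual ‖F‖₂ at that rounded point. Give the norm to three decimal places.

14.992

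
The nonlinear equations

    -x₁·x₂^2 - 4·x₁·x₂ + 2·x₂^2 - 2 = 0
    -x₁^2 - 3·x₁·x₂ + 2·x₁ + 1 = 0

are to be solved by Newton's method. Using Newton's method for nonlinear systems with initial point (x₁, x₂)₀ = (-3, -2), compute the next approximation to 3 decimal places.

(-0.905, -1.703)

At (-3, -2): F = (-6.000, -32.000).
Jacobian J = [[-x₂^2 - 4·x₂, -2·x₁·x₂ - 4·x₁ + 4·x₂], [-2·x₁ - 3·x₂ + 2, -3·x₁]].
At the point, J = [[4.000, -8.000], [14.000, 9.000]] (det J = 148.000).
Solving J·Δ = −F gives Δ = (2.095, 0.297).
Then the next iterate is (x₁, x₂)₁ = (-0.905, -1.703).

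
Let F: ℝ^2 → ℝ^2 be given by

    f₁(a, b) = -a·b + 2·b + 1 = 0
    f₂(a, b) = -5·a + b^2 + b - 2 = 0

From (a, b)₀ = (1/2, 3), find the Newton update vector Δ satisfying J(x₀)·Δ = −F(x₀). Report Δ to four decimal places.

(2.0185, 0.3704)

At (1/2, 3): F = (5.5000, 7.5000).
Jacobian J = [[-b, -a + 2], [-5, 2·b + 1]].
At the point, J = [[-3.0000, 1.5000], [-5.0000, 7.0000]] (det J = -13.5000).
Solving J·Δ = −F gives Δ = (2.0185, 0.3704).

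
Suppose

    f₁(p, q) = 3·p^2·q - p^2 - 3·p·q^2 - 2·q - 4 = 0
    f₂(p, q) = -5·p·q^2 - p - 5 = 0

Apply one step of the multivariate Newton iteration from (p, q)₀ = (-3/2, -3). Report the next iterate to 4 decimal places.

(-1.0477, -2.0401)

At (-3/2, -3): F = (20.0000, 64.0000).
Jacobian J = [[6·p·q - 2·p - 3·q^2, 3·p^2 - 6·p·q - 2], [-5·q^2 - 1, -10·p·q]].
At the point, J = [[3.0000, -22.2500], [-46.0000, -45.0000]] (det J = -1158.5000).
Solving J·Δ = −F gives Δ = (0.4523, 0.9599).
Then the next iterate is (p, q)₁ = (-1.0477, -2.0401).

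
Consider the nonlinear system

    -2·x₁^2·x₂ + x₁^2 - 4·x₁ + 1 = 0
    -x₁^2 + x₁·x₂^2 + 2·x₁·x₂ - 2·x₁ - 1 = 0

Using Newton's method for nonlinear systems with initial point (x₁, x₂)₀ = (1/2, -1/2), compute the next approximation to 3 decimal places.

(-0.043, 0.674)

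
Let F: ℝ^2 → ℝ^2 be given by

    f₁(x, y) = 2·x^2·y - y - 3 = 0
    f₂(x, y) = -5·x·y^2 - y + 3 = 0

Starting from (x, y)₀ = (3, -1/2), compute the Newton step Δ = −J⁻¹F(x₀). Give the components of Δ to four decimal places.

(-2.4980, -0.2052)

At (3, -1/2): F = (-11.5000, -0.2500).
Jacobian J = [[4·x·y, 2·x^2 - 1], [-5·y^2, -10·x·y - 1]].
At the point, J = [[-6.0000, 17.0000], [-1.2500, 14.0000]] (det J = -62.7500).
Solving J·Δ = −F gives Δ = (-2.4980, -0.2052).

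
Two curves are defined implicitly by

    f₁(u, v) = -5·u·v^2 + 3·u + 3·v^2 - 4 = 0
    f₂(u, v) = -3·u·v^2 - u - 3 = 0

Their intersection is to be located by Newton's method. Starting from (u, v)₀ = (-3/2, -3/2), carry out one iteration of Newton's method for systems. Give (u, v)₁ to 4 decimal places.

(-0.9915, -1.1530)

At (-3/2, -3/2): F = (15.1250, 8.6250).
Jacobian J = [[-5·v^2 + 3, -10·u·v + 6·v], [-3·v^2 - 1, -6·u·v]].
At the point, J = [[-8.2500, -31.5000], [-7.7500, -13.5000]] (det J = -132.7500).
Solving J·Δ = −F gives Δ = (0.5085, 0.3470).
Then the next iterate is (u, v)₁ = (-0.9915, -1.1530).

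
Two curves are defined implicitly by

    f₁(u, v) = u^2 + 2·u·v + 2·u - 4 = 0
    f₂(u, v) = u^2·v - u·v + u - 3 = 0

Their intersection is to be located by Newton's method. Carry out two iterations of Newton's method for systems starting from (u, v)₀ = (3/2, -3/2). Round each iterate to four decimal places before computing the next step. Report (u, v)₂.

(2.4517, -2.7914)

At (3/2, -3/2): F = (-3.2500, -2.6250).
Jacobian J = [[2·u + 2·v + 2, 2·u], [2·u·v - v + 1, u^2 - u]].
At the point, J = [[2.0000, 3.0000], [-2.0000, 0.7500]] (det J = 7.5000).
Solving J·Δ = −F gives Δ = (-0.7250, 1.5667).
Then the next iterate is (u, v)₁ = (0.7750, 0.0667).
Round to (0.7750, 0.0667) and repeat: F = (-1.745990, -2.236631), J = [[3.6834, 1.5500], [1.036685, -0.174375]].
Δ = (1.6767, -2.8581), so (u, v)₂ = (2.4517, -2.7914).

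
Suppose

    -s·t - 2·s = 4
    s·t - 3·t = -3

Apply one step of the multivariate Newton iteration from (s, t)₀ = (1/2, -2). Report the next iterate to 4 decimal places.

At (1/2, -2): F = (-4.0000, 8.0000).
Jacobian J = [[-t - 2, -s], [t, s - 3]].
At the point, J = [[0.0000, -0.5000], [-2.0000, -2.5000]] (det J = -1.0000).
Solving J·Δ = −F gives Δ = (14.0000, -8.0000).
Then the next iterate is (s, t)₁ = (14.5000, -10.0000).

(14.5000, -10.0000)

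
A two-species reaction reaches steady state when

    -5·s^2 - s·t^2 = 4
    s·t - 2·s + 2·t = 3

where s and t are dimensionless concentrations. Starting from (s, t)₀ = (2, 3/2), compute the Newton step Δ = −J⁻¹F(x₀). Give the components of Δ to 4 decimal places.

(-1.3043, 0.0870)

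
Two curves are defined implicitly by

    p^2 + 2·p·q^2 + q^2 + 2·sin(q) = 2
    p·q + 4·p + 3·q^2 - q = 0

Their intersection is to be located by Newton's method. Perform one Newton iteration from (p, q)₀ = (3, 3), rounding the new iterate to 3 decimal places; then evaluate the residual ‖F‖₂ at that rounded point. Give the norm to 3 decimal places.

30.530

At (3, 3): F = (70.28224, 45.000).
Jacobian J = [[2·p + 2·q^2, 4·p·q + 2·q + 2·cos(q)], [q + 4, p + 6·q - 1]].
At the point, J = [[24.000, 40.02002], [7.000, 20.000]] (det J = 199.85989).
Solving J·Δ = −F gives Δ = (1.978, -2.942).
Then the next iterate is (p, q)₁ = (4.978, 0.058).
Re-evaluating at (4.978, 0.058): F = (22.93327, 20.15282), so ‖F‖₂ = 30.530.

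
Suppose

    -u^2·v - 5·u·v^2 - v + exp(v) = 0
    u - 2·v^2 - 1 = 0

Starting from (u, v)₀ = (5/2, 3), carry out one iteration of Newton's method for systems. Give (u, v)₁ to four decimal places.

At (5/2, 3): F = (-114.164463, -16.5000).
Jacobian J = [[-2·u·v - 5·v^2, -u^2 - 10·u·v + exp(v) - 1], [1, -4·v]].
At the point, J = [[-60.0000, -62.164463], [1.0000, -12.0000]] (det J = 782.164463).
Solving J·Δ = −F gives Δ = (-0.4401, -1.4117).
Then the next iterate is (u, v)₁ = (2.0599, 1.5883).

(2.0599, 1.5883)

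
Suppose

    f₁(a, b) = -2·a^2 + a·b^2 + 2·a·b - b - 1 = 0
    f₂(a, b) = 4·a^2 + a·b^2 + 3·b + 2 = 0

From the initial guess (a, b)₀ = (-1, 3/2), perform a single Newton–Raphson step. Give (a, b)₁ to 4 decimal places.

At (-1, 3/2): F = (-9.7500, 8.2500).
Jacobian J = [[-4·a + b^2 + 2·b, 2·a·b + 2·a - 1], [8·a + b^2, 2·a·b + 3]].
At the point, J = [[9.2500, -6.0000], [-5.7500, 0.0000]] (det J = -34.5000).
Solving J·Δ = −F gives Δ = (1.4348, 0.5870).
Then the next iterate is (a, b)₁ = (0.4348, 2.0870).

(0.4348, 2.0870)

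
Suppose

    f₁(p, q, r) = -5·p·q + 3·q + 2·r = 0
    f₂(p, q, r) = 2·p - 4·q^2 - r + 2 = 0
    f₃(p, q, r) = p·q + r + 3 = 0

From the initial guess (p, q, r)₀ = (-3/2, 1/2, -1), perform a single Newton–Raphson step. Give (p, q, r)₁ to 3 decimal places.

(-2.017, 0.310, -2.276)

At (-3/2, 1/2, -1): F = (3.250, -1.000, 1.250).
Jacobian J = [[-5·q, -5·p + 3, 2], [2, -8·q, -1], [q, p, 1]].
At the point, J = [[-2.500, 10.500, 2.000], [2.000, -4.000, -1.000], [0.500, -1.500, 1.000]] (det J = -14.500).
Solving J·Δ = −F gives Δ = (-0.517, -0.190, -1.276).
Then the next iterate is (p, q, r)₁ = (-2.017, 0.310, -2.276).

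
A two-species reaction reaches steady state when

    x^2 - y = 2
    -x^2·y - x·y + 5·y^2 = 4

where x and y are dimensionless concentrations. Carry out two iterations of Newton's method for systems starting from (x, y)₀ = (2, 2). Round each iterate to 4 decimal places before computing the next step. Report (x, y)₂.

(1.8976, 1.6006)

At (2, 2): F = (0.0000, 4.0000).
Jacobian J = [[2·x, -1], [-2·x·y - y, -x^2 - x + 10·y]].
At the point, J = [[4.0000, -1.0000], [-10.0000, 14.0000]] (det J = 46.0000).
Solving J·Δ = −F gives Δ = (-0.0870, -0.3478).
Then the next iterate is (x, y)₁ = (1.9130, 1.6522).
Round to (1.9130, 1.6522) and repeat: F = (0.007369, 0.441826), J = [[3.8260, -1.0000], [-7.973517, 10.949431]].
Δ = (-0.0154, -0.0516), so (x, y)₂ = (1.8976, 1.6006).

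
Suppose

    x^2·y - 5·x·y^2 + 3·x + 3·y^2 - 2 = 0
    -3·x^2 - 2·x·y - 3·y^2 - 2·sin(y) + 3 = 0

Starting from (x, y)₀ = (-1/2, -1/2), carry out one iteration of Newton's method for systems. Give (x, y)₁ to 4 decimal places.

(-0.7009, -1.0147)

At (-1/2, -1/2): F = (-2.2500, 1.958851).
Jacobian J = [[2·x·y - 5·y^2 + 3, x^2 - 10·x·y + 6·y], [-6·x - 2·y, -2·x - 6·y - 2·cos(y)]].
At the point, J = [[2.2500, -5.2500], [4.0000, 2.244835]] (det J = 26.050878).
Solving J·Δ = −F gives Δ = (-0.2009, -0.5147).
Then the next iterate is (x, y)₁ = (-0.7009, -1.0147).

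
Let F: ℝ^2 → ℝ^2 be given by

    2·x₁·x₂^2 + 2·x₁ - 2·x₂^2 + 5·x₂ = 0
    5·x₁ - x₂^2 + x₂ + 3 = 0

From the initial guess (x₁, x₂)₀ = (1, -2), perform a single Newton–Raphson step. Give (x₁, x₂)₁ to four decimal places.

(3.0000, -4.4000)

At (1, -2): F = (-8.0000, 2.0000).
Jacobian J = [[2·x₂^2 + 2, 4·x₁·x₂ - 4·x₂ + 5], [5, -2·x₂ + 1]].
At the point, J = [[10.0000, 5.0000], [5.0000, 5.0000]] (det J = 25.0000).
Solving J·Δ = −F gives Δ = (2.0000, -2.4000).
Then the next iterate is (x₁, x₂)₁ = (3.0000, -4.4000).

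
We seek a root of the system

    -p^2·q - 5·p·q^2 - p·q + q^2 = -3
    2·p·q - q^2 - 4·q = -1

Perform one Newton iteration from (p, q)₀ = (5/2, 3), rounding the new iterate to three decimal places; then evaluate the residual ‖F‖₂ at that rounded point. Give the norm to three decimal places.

34.537

At (5/2, 3): F = (-126.750, -5.000).
Jacobian J = [[-2·p·q - 5·q^2 - q, -p^2 - 10·p·q - p + 2·q], [2·q, 2·p - 2·q - 4]].
At the point, J = [[-63.000, -77.750], [6.000, -5.000]] (det J = 781.500).
Solving J·Δ = −F gives Δ = (-0.313, -1.376).
Then the next iterate is (p, q)₁ = (2.187, 1.624).
Re-evaluating at (2.187, 1.624): F = (-34.52156, -1.030), so ‖F‖₂ = 34.537.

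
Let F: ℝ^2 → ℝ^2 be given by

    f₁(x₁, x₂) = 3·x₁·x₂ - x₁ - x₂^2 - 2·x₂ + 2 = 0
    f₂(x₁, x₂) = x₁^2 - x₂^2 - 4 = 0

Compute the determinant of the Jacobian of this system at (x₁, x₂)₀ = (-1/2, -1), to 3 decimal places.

J = [[3·x₂ - 1, 3·x₁ - 2·x₂ - 2], [2·x₁, -2·x₂]].
At the point, J = [[-4.000, -1.500], [-1.000, 2.000]].
det J = -9.500.

-9.500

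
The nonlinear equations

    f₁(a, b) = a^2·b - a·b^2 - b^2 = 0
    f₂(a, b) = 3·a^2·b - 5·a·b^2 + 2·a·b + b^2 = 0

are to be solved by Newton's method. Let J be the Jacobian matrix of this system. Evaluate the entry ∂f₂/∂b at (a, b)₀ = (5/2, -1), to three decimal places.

∂f₂/∂b = 3·a^2 - 10·a·b + 2·a + 2·b.
At (5/2, -1) this is 46.750.

46.750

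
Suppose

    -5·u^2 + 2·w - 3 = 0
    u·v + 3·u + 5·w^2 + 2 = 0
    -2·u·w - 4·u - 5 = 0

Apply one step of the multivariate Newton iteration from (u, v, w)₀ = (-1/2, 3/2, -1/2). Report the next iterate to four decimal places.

At (-1/2, 3/2, -1/2): F = (-5.2500, 1.0000, -3.5000).
Jacobian J = [[-10·u, 0, 2], [v + 3, u, 10·w], [-2·w - 4, 0, -2·u]].
At the point, J = [[5.0000, 0.0000, 2.0000], [4.5000, -0.5000, -5.0000], [-3.0000, 0.0000, 1.0000]] (det J = -5.5000).
Solving J·Δ = −F gives Δ = (-0.1591, -29.6591, 3.0227).
Then the next iterate is (u, v, w)₁ = (-0.6591, -28.1591, 2.5227).

(-0.6591, -28.1591, 2.5227)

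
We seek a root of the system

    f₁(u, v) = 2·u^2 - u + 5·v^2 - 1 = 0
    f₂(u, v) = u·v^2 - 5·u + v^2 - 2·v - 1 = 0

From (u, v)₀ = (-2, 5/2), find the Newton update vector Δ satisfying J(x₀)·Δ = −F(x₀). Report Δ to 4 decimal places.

At (-2, 5/2): F = (40.2500, -2.2500).
Jacobian J = [[4·u - 1, 10·v], [v^2 - 5, 2·u·v + 2·v - 2]].
At the point, J = [[-9.0000, 25.0000], [1.2500, -7.0000]] (det J = 31.7500).
Solving J·Δ = −F gives Δ = (7.1024, 0.9469).

(7.1024, 0.9469)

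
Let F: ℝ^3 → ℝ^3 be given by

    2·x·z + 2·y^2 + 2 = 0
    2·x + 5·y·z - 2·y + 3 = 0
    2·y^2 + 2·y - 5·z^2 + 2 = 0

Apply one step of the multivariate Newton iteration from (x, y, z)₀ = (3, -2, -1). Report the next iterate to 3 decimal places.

At (3, -2, -1): F = (4.000, 23.000, 1.000).
Jacobian J = [[2·z, 4·y, 2·x], [2, 5·z - 2, 5·y], [0, 4·y + 2, -10·z]].
At the point, J = [[-2.000, -8.000, 6.000], [2.000, -7.000, -10.000], [0.000, -6.000, 10.000]] (det J = 348.000).
Solving J·Δ = −F gives Δ = (-1.764, 1.575, 0.845).
Then the next iterate is (x, y, z)₁ = (1.236, -0.425, -0.155).

(1.236, -0.425, -0.155)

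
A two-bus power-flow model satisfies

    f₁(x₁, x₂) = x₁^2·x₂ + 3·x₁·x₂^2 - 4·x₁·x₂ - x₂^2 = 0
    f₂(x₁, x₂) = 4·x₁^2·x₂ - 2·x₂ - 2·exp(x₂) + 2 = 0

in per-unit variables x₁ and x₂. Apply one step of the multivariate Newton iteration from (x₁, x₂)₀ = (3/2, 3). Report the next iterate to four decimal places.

(1.2350, 2.1948)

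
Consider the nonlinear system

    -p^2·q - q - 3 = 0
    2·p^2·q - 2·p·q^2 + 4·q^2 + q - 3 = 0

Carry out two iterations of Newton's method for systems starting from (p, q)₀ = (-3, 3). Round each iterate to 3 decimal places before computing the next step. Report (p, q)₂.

(-0.269, 1.792)

At (-3, 3): F = (-33.000, 144.000).
Jacobian J = [[-2·p·q, -p^2 - 1], [4·p·q - 2·q^2, 2·p^2 - 4·p·q + 8·q + 1]].
At the point, J = [[18.000, -10.000], [-54.000, 79.000]] (det J = 882.000).
Solving J·Δ = −F gives Δ = (1.323, -0.918).
Then the next iterate is (p, q)₁ = (-1.677, 2.082).
Round to (-1.677, 2.082) and repeat: F = (-10.93727, 42.67010), J = [[6.98303, -3.81233], [-22.63550, 37.24671]].
Δ = (1.408, -0.290), so (p, q)₂ = (-0.269, 1.792).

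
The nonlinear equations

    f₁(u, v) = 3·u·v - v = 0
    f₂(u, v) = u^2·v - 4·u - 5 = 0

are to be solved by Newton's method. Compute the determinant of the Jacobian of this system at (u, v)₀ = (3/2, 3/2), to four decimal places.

8.3750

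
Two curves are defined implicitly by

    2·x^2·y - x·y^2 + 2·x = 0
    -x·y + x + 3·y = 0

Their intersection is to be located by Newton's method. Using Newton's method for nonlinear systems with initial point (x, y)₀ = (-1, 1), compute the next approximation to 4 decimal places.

At (-1, 1): F = (1.0000, 3.0000).
Jacobian J = [[4·x·y - y^2 + 2, 2·x^2 - 2·x·y], [-y + 1, -x + 3]].
At the point, J = [[-3.0000, 4.0000], [0.0000, 4.0000]] (det J = -12.0000).
Solving J·Δ = −F gives Δ = (-0.6667, -0.7500).
Then the next iterate is (x, y)₁ = (-1.6667, 0.2500).

(-1.6667, 0.2500)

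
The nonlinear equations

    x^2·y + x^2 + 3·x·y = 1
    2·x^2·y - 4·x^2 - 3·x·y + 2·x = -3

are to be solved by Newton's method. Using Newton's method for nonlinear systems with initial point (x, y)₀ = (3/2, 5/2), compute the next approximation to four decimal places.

At (3/2, 5/2): F = (18.1250, -3.0000).
Jacobian J = [[2·x·y + 2·x + 3·y, x^2 + 3·x], [4·x·y - 8·x - 3·y + 2, 2·x^2 - 3·x]].
At the point, J = [[18.0000, 6.7500], [-2.5000, 0.0000]] (det J = 16.8750).
Solving J·Δ = −F gives Δ = (-1.2000, 0.5148).
Then the next iterate is (x, y)₁ = (0.3000, 3.0148).

(0.3000, 3.0148)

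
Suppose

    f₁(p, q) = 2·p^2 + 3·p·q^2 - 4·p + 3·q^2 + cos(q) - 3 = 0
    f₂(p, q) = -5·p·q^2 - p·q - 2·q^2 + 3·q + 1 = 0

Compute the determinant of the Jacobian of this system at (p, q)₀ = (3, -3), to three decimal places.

J = [[4·p + 3·q^2 - 4, 6·p·q + 6·q - sin(q)], [-5·q^2 - q, -10·p·q - p - 4·q + 3]].
At the point, J = [[35.000, -71.85888], [-42.000, 102.000]].
det J = 551.927.

551.927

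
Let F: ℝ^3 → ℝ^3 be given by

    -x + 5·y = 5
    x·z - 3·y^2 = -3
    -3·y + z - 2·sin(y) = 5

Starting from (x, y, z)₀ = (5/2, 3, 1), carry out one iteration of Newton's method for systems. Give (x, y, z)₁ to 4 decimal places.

At (5/2, 3, 1): F = (7.5000, -21.5000, -13.282240).
Jacobian J = [[-1, 5, 0], [z, -6·y, x], [0, -2·cos(y) - 3, 1]].
At the point, J = [[-1.0000, 5.0000, 0.0000], [1.0000, -18.0000, 2.5000], [0.0000, -1.020015, 1.0000]] (det J = 10.449962).
Solving J·Δ = −F gives Δ = (16.6893, 1.8379, 15.1569).
Then the next iterate is (x, y, z)₁ = (19.1893, 4.8379, 16.1569).

(19.1893, 4.8379, 16.1569)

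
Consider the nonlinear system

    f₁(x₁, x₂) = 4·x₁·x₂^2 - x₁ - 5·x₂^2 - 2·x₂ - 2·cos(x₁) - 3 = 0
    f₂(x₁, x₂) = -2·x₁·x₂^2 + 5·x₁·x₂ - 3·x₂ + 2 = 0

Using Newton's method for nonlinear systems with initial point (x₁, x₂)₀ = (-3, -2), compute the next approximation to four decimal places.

At (-3, -2): F = (-62.020015, 62.0000).
Jacobian J = [[4·x₂^2 + 2·sin(x₁) - 1, 8·x₁·x₂ - 10·x₂ - 2], [-2·x₂^2 + 5·x₂, -4·x₁·x₂ + 5·x₁ - 3]].
At the point, J = [[14.717760, 66.0000], [-18.0000, -42.0000]] (det J = 569.854081).
Solving J·Δ = −F gives Δ = (2.6097, 0.3577).
Then the next iterate is (x₁, x₂)₁ = (-0.3903, -1.6423).

(-0.3903, -1.6423)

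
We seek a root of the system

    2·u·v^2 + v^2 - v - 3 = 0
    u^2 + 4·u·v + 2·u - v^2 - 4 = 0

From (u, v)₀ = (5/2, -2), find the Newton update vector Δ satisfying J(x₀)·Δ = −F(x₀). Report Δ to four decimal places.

(1.1121, 1.2759)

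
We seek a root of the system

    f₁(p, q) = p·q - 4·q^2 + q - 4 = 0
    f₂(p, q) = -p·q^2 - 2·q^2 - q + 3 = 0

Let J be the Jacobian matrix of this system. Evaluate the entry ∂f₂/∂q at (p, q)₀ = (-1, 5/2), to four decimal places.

∂f₂/∂q = -2·p·q - 4·q - 1.
At (-1, 5/2) this is -6.0000.

-6.0000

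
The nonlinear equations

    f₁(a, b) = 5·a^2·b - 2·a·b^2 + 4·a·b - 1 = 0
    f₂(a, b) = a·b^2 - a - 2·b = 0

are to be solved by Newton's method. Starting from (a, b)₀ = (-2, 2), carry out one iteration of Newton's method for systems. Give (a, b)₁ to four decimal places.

(-1.6519, 1.1044)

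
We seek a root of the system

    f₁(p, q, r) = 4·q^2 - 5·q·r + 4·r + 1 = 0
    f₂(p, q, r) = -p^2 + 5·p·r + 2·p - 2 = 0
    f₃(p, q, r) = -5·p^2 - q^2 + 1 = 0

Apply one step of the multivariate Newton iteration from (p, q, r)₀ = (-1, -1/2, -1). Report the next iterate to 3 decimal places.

(-1.022, 3.971, -0.996)

At (-1, -1/2, -1): F = (-4.500, 0.000, -4.250).
Jacobian J = [[0, 8·q - 5·r, -5·q + 4], [-2·p + 5·r + 2, 0, 5·p], [-10·p, -2·q, 0]].
At the point, J = [[0.000, 1.000, 6.500], [-1.000, 0.000, -5.000], [10.000, 1.000, 0.000]] (det J = -56.500).
Solving J·Δ = −F gives Δ = (-0.022, 4.471, 0.004).
Then the next iterate is (p, q, r)₁ = (-1.022, 3.971, -0.996).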